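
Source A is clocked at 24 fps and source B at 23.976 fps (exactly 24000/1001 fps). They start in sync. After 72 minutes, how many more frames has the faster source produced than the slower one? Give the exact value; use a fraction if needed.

72 min = 4320 s.
A emits 24 × 4320 = 103680 frames; B emits 24000/1001 × 4320 = 103680000/1001.
Difference = 103680/1001 frames (≈ 103.5764); B is behind A.

103680/1001 frames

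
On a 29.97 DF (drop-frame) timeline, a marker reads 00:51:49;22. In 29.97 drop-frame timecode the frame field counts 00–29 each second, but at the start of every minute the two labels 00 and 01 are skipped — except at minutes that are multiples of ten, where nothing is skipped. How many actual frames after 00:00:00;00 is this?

93200

As if non-drop at 30 labels/s: (0 × 3600 + 51 × 60 + 49) × 30 + 22 = 93292.
Minute boundaries passed: 51; those not divisible by 10: 51 − 5 = 46; dropped labels = 2 × 46 = 92.
Actual frame index = 93292 − 92 = 93200.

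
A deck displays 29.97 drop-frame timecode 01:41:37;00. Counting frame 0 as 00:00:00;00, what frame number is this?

As if non-drop at 30 labels/s: (1 × 3600 + 41 × 60 + 37) × 30 + 0 = 182910.
Minute boundaries passed: 101; those not divisible by 10: 101 − 10 = 91; dropped labels = 2 × 91 = 182.
Actual frame index = 182910 − 182 = 182728.

182728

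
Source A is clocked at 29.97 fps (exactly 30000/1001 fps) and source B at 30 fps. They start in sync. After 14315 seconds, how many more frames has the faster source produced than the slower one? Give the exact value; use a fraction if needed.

A emits 30000/1001 × 14315 = 61350000/143 frames; B emits 30 × 14315 = 429450.
Difference = 61350/143 frames (≈ 429.0210); B is ahead of A.

61350/143 frames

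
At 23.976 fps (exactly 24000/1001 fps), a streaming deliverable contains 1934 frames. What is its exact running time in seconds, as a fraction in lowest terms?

967967/12000 seconds

Running time = 1934 ÷ (24000/1001) = 1934 × 1001/24000 = 967967/12000 s.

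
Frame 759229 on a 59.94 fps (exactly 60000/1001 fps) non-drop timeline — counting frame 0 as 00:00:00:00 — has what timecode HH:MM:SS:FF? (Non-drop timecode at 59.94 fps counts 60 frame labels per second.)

759229 ÷ 60 = 12653 full seconds, remainder 49 frames.
12653 s = 3 h 30 min 53 s.
Timecode: 03:30:53:49.

03:30:53:49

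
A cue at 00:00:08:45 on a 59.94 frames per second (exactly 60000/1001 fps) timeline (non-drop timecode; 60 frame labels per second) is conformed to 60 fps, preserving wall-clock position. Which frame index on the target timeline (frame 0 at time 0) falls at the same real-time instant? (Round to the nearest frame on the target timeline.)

Source frame index: (0×3600 + 0×60 + 8) × 60 + 45 = 525.
Real time: 525 / (60000/1001) = 7007/800 s.
Target frame: (7007/800) × (60) = 21021/40 ≈ 525.525 → 526.

frame 526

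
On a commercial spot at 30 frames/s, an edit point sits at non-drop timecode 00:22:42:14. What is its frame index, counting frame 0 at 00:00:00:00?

Total seconds to the label: (0 × 3600 + 22 × 60 + 42) = 1362.
Frame index = 1362 × 30 + 14 = 40874.

frame 40874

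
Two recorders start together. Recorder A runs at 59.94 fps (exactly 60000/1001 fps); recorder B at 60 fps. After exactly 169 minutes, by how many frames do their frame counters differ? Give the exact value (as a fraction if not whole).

46800/77 frames

169 min = 10140 s.
A emits 60000/1001 × 10140 = 46800000/77 frames; B emits 60 × 10140 = 608400.
Difference = 46800/77 frames (≈ 607.7922); B is ahead of A.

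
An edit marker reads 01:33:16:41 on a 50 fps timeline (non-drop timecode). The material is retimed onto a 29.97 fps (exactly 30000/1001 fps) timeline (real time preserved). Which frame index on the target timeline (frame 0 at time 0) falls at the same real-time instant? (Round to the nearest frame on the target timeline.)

Source frame index: (1×3600 + 33×60 + 16) × 50 + 41 = 279841.
Real time: 279841 / (50) = 279841/50 s.
Target frame: (279841/50) × (30000/1001) = 167904600/1001 ≈ 167736.863 → 167737.

frame 167737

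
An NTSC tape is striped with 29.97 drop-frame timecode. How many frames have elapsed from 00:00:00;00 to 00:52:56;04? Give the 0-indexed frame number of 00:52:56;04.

Complete 10-minute blocks: 5, each 17982 frames → 89910.
Remaining 2 whole minutes in the current block: 1800 + 1 × 1798 = 3598 frames.
Within the current minute: 56 × 30 + 4 − 2 = 1682 (labels ;00/;01 skipped at this minute). Total = 89910 + 3598 + 1682 = 95190.

95190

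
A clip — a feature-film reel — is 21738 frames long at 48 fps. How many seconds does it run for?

452.875 seconds

Running time = 21738 / (48) = 452.875 s.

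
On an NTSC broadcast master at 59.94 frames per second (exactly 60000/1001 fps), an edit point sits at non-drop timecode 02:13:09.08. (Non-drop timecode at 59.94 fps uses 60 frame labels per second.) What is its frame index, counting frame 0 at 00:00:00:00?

Total seconds to the label: (2 × 3600 + 13 × 60 + 9) = 7989.
Frame index = 7989 × 60 + 8 = 479348.

479348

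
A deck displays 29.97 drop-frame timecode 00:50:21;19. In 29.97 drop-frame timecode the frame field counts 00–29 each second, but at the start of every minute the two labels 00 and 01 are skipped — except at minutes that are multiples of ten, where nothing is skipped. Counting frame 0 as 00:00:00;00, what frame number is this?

90559

As if non-drop at 30 labels/s: (0 × 3600 + 50 × 60 + 21) × 30 + 19 = 90649.
Minute boundaries passed: 50; those not divisible by 10: 50 − 5 = 45; dropped labels = 2 × 45 = 90.
Actual frame index = 90649 − 90 = 90559.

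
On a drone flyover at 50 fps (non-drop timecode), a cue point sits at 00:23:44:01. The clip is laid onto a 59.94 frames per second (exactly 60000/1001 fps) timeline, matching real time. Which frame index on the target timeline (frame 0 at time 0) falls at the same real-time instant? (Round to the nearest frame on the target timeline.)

Source frame index: (0×3600 + 23×60 + 44) × 50 + 1 = 71201.
Real time: 71201 / (50) = 71201/50 s.
Target frame: (71201/50) × (60000/1001) = 6572400/77 ≈ 85355.844 → 85356.

frame 85356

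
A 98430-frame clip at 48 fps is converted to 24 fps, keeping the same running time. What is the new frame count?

Target frames = source frames × (target rate / source rate) = 98430 × (24)/(48) = 98430 × 1/2 = 49215.

49215 frames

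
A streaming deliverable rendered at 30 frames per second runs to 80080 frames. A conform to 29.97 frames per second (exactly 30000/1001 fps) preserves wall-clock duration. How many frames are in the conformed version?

Target frames = source frames × (target rate / source rate) = 80080 × (30000/1001)/(30) = 80080 × 1000/1001 = 80000.

80000 frames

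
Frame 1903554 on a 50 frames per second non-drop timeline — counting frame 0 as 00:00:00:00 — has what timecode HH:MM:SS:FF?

1903554 ÷ 50 = 38071 full seconds, remainder 4 frames.
38071 s = 10 h 34 min 31 s.
Timecode: 10:34:31:04.

10:34:31:04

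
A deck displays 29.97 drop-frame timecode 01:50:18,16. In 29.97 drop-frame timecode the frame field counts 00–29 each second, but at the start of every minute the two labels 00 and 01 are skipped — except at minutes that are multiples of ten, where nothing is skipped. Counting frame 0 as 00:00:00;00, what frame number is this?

As if non-drop at 30 labels/s: (1 × 3600 + 50 × 60 + 18) × 30 + 16 = 198556.
Minute boundaries passed: 110; those not divisible by 10: 110 − 11 = 99; dropped labels = 2 × 99 = 198.
Actual frame index = 198556 − 198 = 198358.

198358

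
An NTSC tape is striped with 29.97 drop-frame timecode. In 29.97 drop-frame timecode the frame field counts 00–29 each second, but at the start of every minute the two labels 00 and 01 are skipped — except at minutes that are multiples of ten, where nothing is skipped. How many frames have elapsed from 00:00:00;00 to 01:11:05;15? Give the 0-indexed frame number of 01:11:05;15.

As if non-drop at 30 labels/s: (1 × 3600 + 11 × 60 + 5) × 30 + 15 = 127965.
Minute boundaries passed: 71; those not divisible by 10: 71 − 7 = 64; dropped labels = 2 × 64 = 128.
Actual frame index = 127965 − 128 = 127837.

127837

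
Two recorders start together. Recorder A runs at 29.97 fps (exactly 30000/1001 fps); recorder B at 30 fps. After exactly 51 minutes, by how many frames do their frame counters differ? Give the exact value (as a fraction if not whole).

91800/1001 frames

51 min = 3060 s.
A emits 30000/1001 × 3060 = 91800000/1001 frames; B emits 30 × 3060 = 91800.
Difference = 91800/1001 frames (≈ 91.7083); B is ahead of A.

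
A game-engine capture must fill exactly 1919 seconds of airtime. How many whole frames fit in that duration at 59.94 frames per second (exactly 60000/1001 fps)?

115024 frames

Frames = 1919 × 60000/1001 = 115140000/1001 ≈ 115024.9750.
Complete frames: 115024.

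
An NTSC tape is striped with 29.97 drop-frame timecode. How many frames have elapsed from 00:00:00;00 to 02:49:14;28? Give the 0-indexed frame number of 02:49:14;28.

As if non-drop at 30 labels/s: (2 × 3600 + 49 × 60 + 14) × 30 + 28 = 304648.
Minute boundaries passed: 169; those not divisible by 10: 169 − 16 = 153; dropped labels = 2 × 153 = 306.
Actual frame index = 304648 − 306 = 304342.

304342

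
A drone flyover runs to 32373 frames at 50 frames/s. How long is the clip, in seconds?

647.46 seconds

Running time = 32373 / (50) = 647.46 s.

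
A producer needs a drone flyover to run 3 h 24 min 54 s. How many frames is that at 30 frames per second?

3 h 24 min 54 s = 12294 s.
Frames = 12294 × 30 = 368820.

368820 frames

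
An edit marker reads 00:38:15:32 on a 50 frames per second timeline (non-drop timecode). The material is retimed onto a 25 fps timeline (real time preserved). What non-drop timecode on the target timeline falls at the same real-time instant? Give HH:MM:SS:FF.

Source frame index: (0×3600 + 38×60 + 15) × 50 + 32 = 114782.
Real time: 114782 / (50) = 57391/25 s.
Target frame: (57391/25) × (25) = 57391.
At 25 labels/s: frame 57391 → 00:38:15:16.

00:38:15:16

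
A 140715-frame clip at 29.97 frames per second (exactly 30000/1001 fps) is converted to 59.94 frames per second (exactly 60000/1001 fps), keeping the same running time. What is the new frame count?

Target frames = source frames × (target rate / source rate) = 140715 × (60000/1001)/(30000/1001) = 140715 × 2 = 281430.

281430 frames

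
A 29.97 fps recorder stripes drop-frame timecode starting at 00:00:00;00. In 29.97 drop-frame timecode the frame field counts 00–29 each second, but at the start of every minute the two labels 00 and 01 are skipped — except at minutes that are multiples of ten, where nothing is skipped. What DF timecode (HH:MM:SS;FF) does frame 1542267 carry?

14:17:40;11

Ten DF minutes hold 17982 frames, so frame 1542267 lies in block 85 (frames 1528470–1546451) with 13797 frames into that block.
The block's first minute is 1800 frames and the rest 1798 each; 13797 frames reaches minute 7, so 85 × 18 + 7 × 2 = 1544 labels have been skipped so far.
Adding those back, label number 1542267 + 1544 = 1543811 at 30 labels/s is 51460 s + 11 f = 14 h 17 min 40 s frame 11, i.e. 14:17:40;11.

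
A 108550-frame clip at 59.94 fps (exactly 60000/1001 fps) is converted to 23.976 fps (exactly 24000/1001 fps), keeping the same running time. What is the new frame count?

43420 frames

Target frames = source frames × (target rate / source rate) = 108550 × (24000/1001)/(60000/1001) = 108550 × 2/5 = 43420.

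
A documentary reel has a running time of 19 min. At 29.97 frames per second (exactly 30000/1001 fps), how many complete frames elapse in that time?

34165 frames

19 min = 1140 s.
Frames = 1140 × 30000/1001 = 34200000/1001 ≈ 34165.8342.
Complete frames: 34165.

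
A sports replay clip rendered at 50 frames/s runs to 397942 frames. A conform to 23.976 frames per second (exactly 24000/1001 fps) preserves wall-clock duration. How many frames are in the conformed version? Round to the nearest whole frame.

190821 frames

Frames at target rate = 397942 × (24000/1001) / (50) = 191012160/1001 ≈ 190821.339.
Nearest whole frame: 190821.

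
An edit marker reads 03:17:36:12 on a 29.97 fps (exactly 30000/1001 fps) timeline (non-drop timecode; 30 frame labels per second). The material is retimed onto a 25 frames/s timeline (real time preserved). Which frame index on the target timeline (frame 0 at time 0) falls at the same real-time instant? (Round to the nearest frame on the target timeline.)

Source frame index: (3×3600 + 17×60 + 36) × 30 + 12 = 355692.
Real time: 355692 / (30000/1001) = 29670641/2500 s.
Target frame: (29670641/2500) × (25) = 29670641/100 ≈ 296706.410 → 296706.

frame 296706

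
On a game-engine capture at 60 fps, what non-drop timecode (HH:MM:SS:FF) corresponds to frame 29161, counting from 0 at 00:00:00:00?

00:08:06:01

29161 ÷ 60 = 486 full seconds, remainder 1 frame.
486 s = 0 h 8 min 6 s.
Timecode: 00:08:06:01.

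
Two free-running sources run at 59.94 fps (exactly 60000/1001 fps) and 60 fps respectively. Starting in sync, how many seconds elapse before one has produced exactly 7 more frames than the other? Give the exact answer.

7007/60 seconds

The gap grows by |60 − 60000/1001| = 60/1001 frames per second.
Time for a 7-frame gap: 7 ÷ (60/1001) = 7007/60 s.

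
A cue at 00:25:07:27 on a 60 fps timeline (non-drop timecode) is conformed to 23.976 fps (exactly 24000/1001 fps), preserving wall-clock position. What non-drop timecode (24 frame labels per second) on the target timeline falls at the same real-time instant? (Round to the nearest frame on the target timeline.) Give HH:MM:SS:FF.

00:25:05:23

Source frame index: (0×3600 + 25×60 + 7) × 60 + 27 = 90447.
Real time: 90447 / (60) = 30149/20 s.
Target frame: (30149/20) × (24000/1001) = 5168400/143 ≈ 36142.657 → 36143.
At 24 labels/s: frame 36143 → 00:25:05:23.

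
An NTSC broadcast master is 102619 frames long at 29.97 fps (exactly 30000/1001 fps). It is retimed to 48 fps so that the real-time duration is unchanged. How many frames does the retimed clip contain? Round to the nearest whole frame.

Frames at target rate = 102619 × (48) / (30000/1001) = 102721619/625 ≈ 164354.590.
Nearest whole frame: 164355.

164355 frames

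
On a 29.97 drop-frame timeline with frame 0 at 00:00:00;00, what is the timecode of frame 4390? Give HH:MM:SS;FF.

Ten DF minutes hold 17982 frames, so frame 4390 lies in block 0 (frames 0–17981) with 4390 frames into that block.
The block's first minute is 1800 frames and the rest 1798 each; 4390 frames reaches minute 2, so 0 × 18 + 2 × 2 = 4 labels have been skipped so far.
Adding those back, label number 4390 + 4 = 4394 at 30 labels/s is 146 s + 14 f = 0 h 2 min 26 s frame 14, i.e. 00:02:26;14.

00:02:26;14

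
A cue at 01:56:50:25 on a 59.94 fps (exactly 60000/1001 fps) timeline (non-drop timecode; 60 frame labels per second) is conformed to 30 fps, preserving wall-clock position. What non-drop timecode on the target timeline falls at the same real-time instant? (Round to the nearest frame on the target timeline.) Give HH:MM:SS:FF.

Source frame index: (1×3600 + 56×60 + 50) × 60 + 25 = 420625.
Real time: 420625 / (60000/1001) = 673673/96 s.
Target frame: (673673/96) × (30) = 3368365/16 ≈ 210522.812 → 210523.
At 30 labels/s: frame 210523 → 01:56:57:13.

01:56:57:13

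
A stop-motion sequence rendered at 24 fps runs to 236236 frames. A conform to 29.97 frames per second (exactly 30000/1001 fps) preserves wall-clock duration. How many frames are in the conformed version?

295000 frames

Target frames = source frames × (target rate / source rate) = 236236 × (30000/1001)/(24) = 236236 × 1250/1001 = 295000.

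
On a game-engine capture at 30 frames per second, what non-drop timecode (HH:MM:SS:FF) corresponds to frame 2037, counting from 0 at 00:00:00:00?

2037 ÷ 30 = 67 full seconds, remainder 27 frames.
67 s = 0 h 1 min 7 s.
Timecode: 00:01:07:27.

00:01:07:27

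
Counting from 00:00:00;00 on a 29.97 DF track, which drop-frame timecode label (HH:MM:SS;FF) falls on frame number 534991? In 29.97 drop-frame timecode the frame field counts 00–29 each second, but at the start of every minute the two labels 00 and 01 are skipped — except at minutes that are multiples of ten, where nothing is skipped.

04:57:30;27

Ten DF minutes hold 17982 frames, so frame 534991 lies in block 29 (frames 521478–539459) with 13513 frames into that block.
The block's first minute is 1800 frames and the rest 1798 each; 13513 frames reaches minute 7, so 29 × 18 + 7 × 2 = 536 labels have been skipped so far.
Adding those back, label number 534991 + 536 = 535527 at 30 labels/s is 17850 s + 27 f = 4 h 57 min 30 s frame 27, i.e. 04:57:30;27.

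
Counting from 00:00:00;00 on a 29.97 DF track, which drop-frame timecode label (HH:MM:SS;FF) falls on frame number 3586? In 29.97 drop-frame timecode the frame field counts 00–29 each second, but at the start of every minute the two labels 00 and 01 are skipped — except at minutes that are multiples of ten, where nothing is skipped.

00:01:59;18

Ten DF minutes hold 17982 frames, so frame 3586 lies in block 0 (frames 0–17981) with 3586 frames into that block.
The block's first minute is 1800 frames and the rest 1798 each; 3586 frames reaches minute 1, so 0 × 18 + 1 × 2 = 2 labels have been skipped so far.
Adding those back, label number 3586 + 2 = 3588 at 30 labels/s is 119 s + 18 f = 0 h 1 min 59 s frame 18, i.e. 00:01:59;18.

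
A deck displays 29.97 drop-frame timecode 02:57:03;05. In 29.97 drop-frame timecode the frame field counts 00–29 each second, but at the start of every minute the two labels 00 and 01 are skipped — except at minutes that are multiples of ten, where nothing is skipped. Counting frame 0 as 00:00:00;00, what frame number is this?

As if non-drop at 30 labels/s: (2 × 3600 + 57 × 60 + 3) × 30 + 5 = 318695.
Minute boundaries passed: 177; those not divisible by 10: 177 − 17 = 160; dropped labels = 2 × 160 = 320.
Actual frame index = 318695 − 320 = 318375.

318375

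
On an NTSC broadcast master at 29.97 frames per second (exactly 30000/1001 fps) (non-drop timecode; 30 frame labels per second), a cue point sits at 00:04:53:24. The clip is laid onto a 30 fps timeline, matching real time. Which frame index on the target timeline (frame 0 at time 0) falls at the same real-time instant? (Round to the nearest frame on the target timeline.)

frame 8823

Source frame index: (0×3600 + 4×60 + 53) × 30 + 24 = 8814.
Real time: 8814 / (30000/1001) = 1470469/5000 s.
Target frame: (1470469/5000) × (30) = 4411407/500 ≈ 8822.814 → 8823.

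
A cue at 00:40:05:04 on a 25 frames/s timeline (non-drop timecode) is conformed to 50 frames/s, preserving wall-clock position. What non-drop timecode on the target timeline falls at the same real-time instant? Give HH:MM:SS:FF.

Source frame index: (0×3600 + 40×60 + 5) × 25 + 4 = 60129.
Real time: 60129 / (25) = 60129/25 s.
Target frame: (60129/25) × (50) = 120258.
At 50 labels/s: frame 120258 → 00:40:05:08.

00:40:05:08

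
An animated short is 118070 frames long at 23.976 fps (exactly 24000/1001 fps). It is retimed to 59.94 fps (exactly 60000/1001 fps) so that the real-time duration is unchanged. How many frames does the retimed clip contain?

Target frames = source frames × (target rate / source rate) = 118070 × (60000/1001)/(24000/1001) = 118070 × 5/2 = 295175.

295175 frames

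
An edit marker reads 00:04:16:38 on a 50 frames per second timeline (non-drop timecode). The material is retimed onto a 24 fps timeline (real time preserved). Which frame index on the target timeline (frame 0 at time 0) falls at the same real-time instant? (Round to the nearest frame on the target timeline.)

frame 6162

Source frame index: (0×3600 + 4×60 + 16) × 50 + 38 = 12838.
Real time: 12838 / (50) = 6419/25 s.
Target frame: (6419/25) × (24) = 154056/25 ≈ 6162.240 → 6162.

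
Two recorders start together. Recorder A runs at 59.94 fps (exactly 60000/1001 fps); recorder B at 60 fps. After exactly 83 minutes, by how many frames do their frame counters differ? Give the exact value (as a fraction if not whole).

298800/1001 frames

83 min = 4980 s.
A emits 60000/1001 × 4980 = 298800000/1001 frames; B emits 60 × 4980 = 298800.
Difference = 298800/1001 frames (≈ 298.5015); B is ahead of A.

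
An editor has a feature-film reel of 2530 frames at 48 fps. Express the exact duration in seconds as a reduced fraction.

Running time = 2530 ÷ (48) = 2530 × 1/48 = 1265/24 s.

1265/24 seconds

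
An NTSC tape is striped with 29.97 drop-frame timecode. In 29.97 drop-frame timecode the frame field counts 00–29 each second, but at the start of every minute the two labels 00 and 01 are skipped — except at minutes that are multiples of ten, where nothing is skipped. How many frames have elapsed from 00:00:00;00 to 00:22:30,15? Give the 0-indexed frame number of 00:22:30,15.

40475

Complete 10-minute blocks: 2, each 17982 frames → 35964.
Remaining 2 whole minutes in the current block: 1800 + 1 × 1798 = 3598 frames.
Within the current minute: 30 × 30 + 15 − 2 = 913 (labels ;00/;01 skipped at this minute). Total = 35964 + 3598 + 913 = 40475.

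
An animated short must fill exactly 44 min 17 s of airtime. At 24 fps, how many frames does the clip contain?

44 min 17 s = 2657 s.
Frames = 2657 × 24 = 63768.

63768 frames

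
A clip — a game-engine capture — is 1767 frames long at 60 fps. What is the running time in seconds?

Running time = 1767 / (60) = 29.45 s.

29.45 seconds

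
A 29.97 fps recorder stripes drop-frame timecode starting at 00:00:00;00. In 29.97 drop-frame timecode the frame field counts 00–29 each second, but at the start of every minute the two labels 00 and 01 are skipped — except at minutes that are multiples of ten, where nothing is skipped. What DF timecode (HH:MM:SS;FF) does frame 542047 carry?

05:01:26;09

Each 10-minute DF block holds 10 × 60 × 30 − 9 × 2 = 17982 frames. 542047 ÷ 17982 → 30 full blocks, remainder 2587.
Within the partial block the first minute is 1800 frames and each further minute 1798, so 1 further minute boundary passed. Total skipped labels = 18 × 30 + 2 × 1 = 542.
Non-drop label index = 542047 + 542 = 542589; at 30 labels/s that is 05:01:26:09, i.e. DF 05:01:26;09.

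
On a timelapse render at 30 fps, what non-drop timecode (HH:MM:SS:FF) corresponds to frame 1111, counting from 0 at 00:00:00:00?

1111 ÷ 30 = 37 full seconds, remainder 1 frame.
37 s = 0 h 0 min 37 s.
Timecode: 00:00:37:01.

00:00:37:01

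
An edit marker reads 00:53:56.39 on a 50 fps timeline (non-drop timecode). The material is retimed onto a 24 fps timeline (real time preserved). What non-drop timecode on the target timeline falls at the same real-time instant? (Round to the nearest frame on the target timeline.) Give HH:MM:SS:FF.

Source frame index: (0×3600 + 53×60 + 56) × 50 + 39 = 161839.
Real time: 161839 / (50) = 161839/50 s.
Target frame: (161839/50) × (24) = 1942068/25 ≈ 77682.720 → 77683.
At 24 labels/s: frame 77683 → 00:53:56:19.

00:53:56:19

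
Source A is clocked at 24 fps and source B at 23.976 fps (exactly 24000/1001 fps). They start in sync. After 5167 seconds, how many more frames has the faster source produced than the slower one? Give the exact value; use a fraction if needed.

124008/1001 frames

A emits 24 × 5167 = 124008 frames; B emits 24000/1001 × 5167 = 124008000/1001.
Difference = 124008/1001 frames (≈ 123.8841); B is behind A.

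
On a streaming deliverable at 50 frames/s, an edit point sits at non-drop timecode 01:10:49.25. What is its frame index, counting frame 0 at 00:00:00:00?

frame 212475

Total seconds to the label: (1 × 3600 + 10 × 60 + 49) = 4249.
Frame index = 4249 × 50 + 25 = 212475.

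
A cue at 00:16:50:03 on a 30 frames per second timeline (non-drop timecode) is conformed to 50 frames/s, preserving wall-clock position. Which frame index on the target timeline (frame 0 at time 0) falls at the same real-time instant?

frame 50505

Source frame index: (0×3600 + 16×60 + 50) × 30 + 3 = 30303.
Real time: 30303 / (30) = 10101/10 s.
Target frame: (10101/10) × (50) = 50505.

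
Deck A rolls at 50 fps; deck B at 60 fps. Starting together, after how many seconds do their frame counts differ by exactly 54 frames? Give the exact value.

5.4 seconds

The gap grows by |60 − 50| = 10 frames per second.
Time for a 54-frame gap: 54 ÷ (10) = 5.4 s.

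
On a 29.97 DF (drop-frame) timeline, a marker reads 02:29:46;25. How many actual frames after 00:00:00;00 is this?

As if non-drop at 30 labels/s: (2 × 3600 + 29 × 60 + 46) × 30 + 25 = 269605.
Minute boundaries passed: 149; those not divisible by 10: 149 − 14 = 135; dropped labels = 2 × 135 = 270.
Actual frame index = 269605 − 270 = 269335.

269335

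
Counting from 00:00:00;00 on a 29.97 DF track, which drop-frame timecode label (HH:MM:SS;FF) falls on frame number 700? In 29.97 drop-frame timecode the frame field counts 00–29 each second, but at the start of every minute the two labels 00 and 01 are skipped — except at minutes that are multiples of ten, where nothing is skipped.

Each 10-minute DF block holds 10 × 60 × 30 − 9 × 2 = 17982 frames. 700 ÷ 17982 → 0 full blocks, remainder 700.
Within the partial block the first minute is 1800 frames and each further minute 1798, so 0 further minute boundaries passed. Total skipped labels = 18 × 0 + 2 × 0 = 0.
Non-drop label index = 700 + 0 = 700; at 30 labels/s that is 00:00:23:10, i.e. DF 00:00:23;10.

00:00:23;10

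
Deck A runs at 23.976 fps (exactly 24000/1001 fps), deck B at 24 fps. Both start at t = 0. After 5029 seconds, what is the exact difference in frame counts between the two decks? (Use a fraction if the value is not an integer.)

120696/1001 frames

A emits 24000/1001 × 5029 = 120696000/1001 frames; B emits 24 × 5029 = 120696.
Difference = 120696/1001 frames (≈ 120.5754); B is ahead of A.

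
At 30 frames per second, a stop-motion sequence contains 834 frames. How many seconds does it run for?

Running time = 834 / (30) = 27.8 s.

27.8 seconds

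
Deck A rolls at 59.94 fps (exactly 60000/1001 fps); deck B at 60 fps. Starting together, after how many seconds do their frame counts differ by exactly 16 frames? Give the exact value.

The gap grows by |60 − 60000/1001| = 60/1001 frames per second.
Time for a 16-frame gap: 16 ÷ (60/1001) = 4004/15 s.

4004/15 seconds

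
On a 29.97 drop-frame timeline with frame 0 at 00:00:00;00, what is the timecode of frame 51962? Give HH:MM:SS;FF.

00:28:53;24

Each 10-minute DF block holds 10 × 60 × 30 − 9 × 2 = 17982 frames. 51962 ÷ 17982 → 2 full blocks, remainder 15998.
Within the partial block the first minute is 1800 frames and each further minute 1798, so 8 further minute boundaries passed. Total skipped labels = 18 × 2 + 2 × 8 = 52.
Non-drop label index = 51962 + 52 = 52014; at 30 labels/s that is 00:28:53:24, i.e. DF 00:28:53;24.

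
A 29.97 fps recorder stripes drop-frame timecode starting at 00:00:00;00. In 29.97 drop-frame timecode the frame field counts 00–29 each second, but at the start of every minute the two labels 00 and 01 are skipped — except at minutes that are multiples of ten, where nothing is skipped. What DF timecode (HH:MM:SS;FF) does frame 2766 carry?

00:01:32;08

Each 10-minute DF block holds 10 × 60 × 30 − 9 × 2 = 17982 frames. 2766 ÷ 17982 → 0 full blocks, remainder 2766.
Within the partial block the first minute is 1800 frames and each further minute 1798, so 1 further minute boundary passed. Total skipped labels = 18 × 0 + 2 × 1 = 2.
Non-drop label index = 2766 + 2 = 2768; at 30 labels/s that is 00:01:32:08, i.e. DF 00:01:32;08.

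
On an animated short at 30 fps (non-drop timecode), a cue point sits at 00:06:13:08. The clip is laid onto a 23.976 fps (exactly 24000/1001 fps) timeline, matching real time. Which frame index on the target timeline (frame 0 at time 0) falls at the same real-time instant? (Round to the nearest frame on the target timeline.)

Source frame index: (0×3600 + 6×60 + 13) × 30 + 8 = 11198.
Real time: 11198 / (30) = 5599/15 s.
Target frame: (5599/15) × (24000/1001) = 814400/91 ≈ 8949.451 → 8949.

frame 8949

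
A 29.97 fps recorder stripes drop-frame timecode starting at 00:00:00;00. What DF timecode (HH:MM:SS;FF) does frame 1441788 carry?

Each 10-minute DF block holds 10 × 60 × 30 − 9 × 2 = 17982 frames. 1441788 ÷ 17982 → 80 full blocks, remainder 3228.
Within the partial block the first minute is 1800 frames and each further minute 1798, so 1 further minute boundary passed. Total skipped labels = 18 × 80 + 2 × 1 = 1442.
Non-drop label index = 1441788 + 1442 = 1443230; at 30 labels/s that is 13:21:47:20, i.e. DF 13:21:47;20.

13:21:47;20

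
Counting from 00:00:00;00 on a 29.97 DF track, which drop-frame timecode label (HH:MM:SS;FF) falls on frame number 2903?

Each 10-minute DF block holds 10 × 60 × 30 − 9 × 2 = 17982 frames. 2903 ÷ 17982 → 0 full blocks, remainder 2903.
Within the partial block the first minute is 1800 frames and each further minute 1798, so 1 further minute boundary passed. Total skipped labels = 18 × 0 + 2 × 1 = 2.
Non-drop label index = 2903 + 2 = 2905; at 30 labels/s that is 00:01:36:25, i.e. DF 00:01:36;25.

00:01:36;25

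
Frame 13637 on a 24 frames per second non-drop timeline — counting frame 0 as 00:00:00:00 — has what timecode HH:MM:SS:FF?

00:09:28:05

13637 ÷ 24 = 568 full seconds, remainder 5 frames.
568 s = 0 h 9 min 28 s.
Timecode: 00:09:28:05.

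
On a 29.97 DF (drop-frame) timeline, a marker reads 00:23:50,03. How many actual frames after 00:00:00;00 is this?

42861

Complete 10-minute blocks: 2, each 17982 frames → 35964.
Remaining 3 whole minutes in the current block: 1800 + 2 × 1798 = 5396 frames.
Within the current minute: 50 × 30 + 3 − 2 = 1501 (labels ;00/;01 skipped at this minute). Total = 35964 + 5396 + 1501 = 42861.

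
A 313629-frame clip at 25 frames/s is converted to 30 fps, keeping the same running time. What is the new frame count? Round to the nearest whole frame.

Frames at target rate = 313629 × (30) / (25) = 1881774/5 ≈ 376354.800.
Nearest whole frame: 376355.

376355 frames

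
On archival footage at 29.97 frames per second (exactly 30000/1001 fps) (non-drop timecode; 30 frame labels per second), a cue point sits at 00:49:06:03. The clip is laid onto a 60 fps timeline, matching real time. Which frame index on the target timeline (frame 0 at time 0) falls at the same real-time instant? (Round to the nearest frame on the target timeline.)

frame 176943

Source frame index: (0×3600 + 49×60 + 6) × 30 + 3 = 88383.
Real time: 88383 / (30000/1001) = 29490461/10000 s.
Target frame: (29490461/10000) × (60) = 88471383/500 ≈ 176942.766 → 176943.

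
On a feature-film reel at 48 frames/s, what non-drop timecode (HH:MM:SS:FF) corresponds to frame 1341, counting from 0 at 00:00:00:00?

1341 ÷ 48 = 27 full seconds, remainder 45 frames.
27 s = 0 h 0 min 27 s.
Timecode: 00:00:27:45.

00:00:27:45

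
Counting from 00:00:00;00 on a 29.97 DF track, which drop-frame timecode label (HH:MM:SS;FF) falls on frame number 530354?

04:54:56;04

Each 10-minute DF block holds 10 × 60 × 30 − 9 × 2 = 17982 frames. 530354 ÷ 17982 → 29 full blocks, remainder 8876.
Within the partial block the first minute is 1800 frames and each further minute 1798, so 4 further minute boundaries passed. Total skipped labels = 18 × 29 + 2 × 4 = 530.
Non-drop label index = 530354 + 530 = 530884; at 30 labels/s that is 04:54:56:04, i.e. DF 04:54:56;04.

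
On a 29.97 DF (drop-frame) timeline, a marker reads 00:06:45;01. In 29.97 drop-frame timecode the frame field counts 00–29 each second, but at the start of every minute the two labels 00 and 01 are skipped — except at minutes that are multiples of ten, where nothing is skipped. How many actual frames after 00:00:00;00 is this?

As if non-drop at 30 labels/s: (0 × 3600 + 6 × 60 + 45) × 30 + 1 = 12151.
Minute boundaries passed: 6; those not divisible by 10: 6 − 0 = 6; dropped labels = 2 × 6 = 12.
Actual frame index = 12151 − 12 = 12139.

12139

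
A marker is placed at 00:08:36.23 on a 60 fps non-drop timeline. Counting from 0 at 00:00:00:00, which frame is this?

30983

Total seconds to the label: (0 × 3600 + 8 × 60 + 36) = 516.
Frame index = 516 × 60 + 23 = 30983.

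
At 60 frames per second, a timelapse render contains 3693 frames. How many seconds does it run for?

Running time = 3693 / (60) = 61.55 s.

61.55 seconds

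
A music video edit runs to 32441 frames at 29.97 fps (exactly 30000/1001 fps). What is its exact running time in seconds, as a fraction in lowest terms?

32473441/30000 seconds

Running time = 32441 ÷ (30000/1001) = 32441 × 1001/30000 = 32473441/30000 s.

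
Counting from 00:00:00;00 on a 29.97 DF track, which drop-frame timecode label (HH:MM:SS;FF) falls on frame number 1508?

Ten DF minutes hold 17982 frames, so frame 1508 lies in block 0 (frames 0–17981) with 1508 frames into that block.
The block's first minute is 1800 frames and the rest 1798 each; 1508 frames reaches minute 0, so 0 × 18 + 0 × 2 = 0 labels have been skipped so far.
Adding those back, label number 1508 + 0 = 1508 at 30 labels/s is 50 s + 8 f = 0 h 0 min 50 s frame 8, i.e. 00:00:50;08.

00:00:50;08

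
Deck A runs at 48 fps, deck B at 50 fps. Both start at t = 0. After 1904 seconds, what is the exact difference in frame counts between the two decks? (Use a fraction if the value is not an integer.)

3808 frames

A emits 48 × 1904 = 91392 frames; B emits 50 × 1904 = 95200.
Difference = 3808 frames; B is ahead of A.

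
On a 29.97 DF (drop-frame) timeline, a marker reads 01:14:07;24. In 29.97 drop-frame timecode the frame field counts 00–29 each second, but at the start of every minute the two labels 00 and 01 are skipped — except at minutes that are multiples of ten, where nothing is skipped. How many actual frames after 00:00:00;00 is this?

133300

As if non-drop at 30 labels/s: (1 × 3600 + 14 × 60 + 7) × 30 + 24 = 133434.
Minute boundaries passed: 74; those not divisible by 10: 74 − 7 = 67; dropped labels = 2 × 67 = 134.
Actual frame index = 133434 − 134 = 133300.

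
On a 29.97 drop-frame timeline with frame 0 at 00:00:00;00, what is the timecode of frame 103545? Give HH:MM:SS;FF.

Each 10-minute DF block holds 10 × 60 × 30 − 9 × 2 = 17982 frames. 103545 ÷ 17982 → 5 full blocks, remainder 13635.
Within the partial block the first minute is 1800 frames and each further minute 1798, so 7 further minute boundaries passed. Total skipped labels = 18 × 5 + 2 × 7 = 104.
Non-drop label index = 103545 + 104 = 103649; at 30 labels/s that is 00:57:34:29, i.e. DF 00:57:34;29.

00:57:34;29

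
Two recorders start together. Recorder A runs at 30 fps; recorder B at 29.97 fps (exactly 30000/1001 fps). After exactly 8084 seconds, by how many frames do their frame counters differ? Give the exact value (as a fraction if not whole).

242520/1001 frames

A emits 30 × 8084 = 242520 frames; B emits 30000/1001 × 8084 = 242520000/1001.
Difference = 242520/1001 frames (≈ 242.2777); B is behind A.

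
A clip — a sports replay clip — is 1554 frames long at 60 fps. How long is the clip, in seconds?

25.9 seconds

Running time = 1554 / (60) = 25.9 s.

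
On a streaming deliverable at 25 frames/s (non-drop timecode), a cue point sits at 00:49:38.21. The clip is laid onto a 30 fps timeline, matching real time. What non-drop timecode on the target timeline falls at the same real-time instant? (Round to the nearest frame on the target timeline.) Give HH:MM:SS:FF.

Source frame index: (0×3600 + 49×60 + 38) × 25 + 21 = 74471.
Real time: 74471 / (25) = 74471/25 s.
Target frame: (74471/25) × (30) = 446826/5 ≈ 89365.200 → 89365.
At 30 labels/s: frame 89365 → 00:49:38:25.

00:49:38:25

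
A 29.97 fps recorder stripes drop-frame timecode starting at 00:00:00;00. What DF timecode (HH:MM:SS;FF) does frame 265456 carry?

Each 10-minute DF block holds 10 × 60 × 30 − 9 × 2 = 17982 frames. 265456 ÷ 17982 → 14 full blocks, remainder 13708.
Within the partial block the first minute is 1800 frames and each further minute 1798, so 7 further minute boundaries passed. Total skipped labels = 18 × 14 + 2 × 7 = 266.
Non-drop label index = 265456 + 266 = 265722; at 30 labels/s that is 02:27:37:12, i.e. DF 02:27:37;12.

02:27:37;12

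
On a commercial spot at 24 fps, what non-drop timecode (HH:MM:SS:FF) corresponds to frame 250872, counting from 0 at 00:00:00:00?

02:54:13:00

250872 ÷ 24 = 10453 full seconds, remainder 0 frames.
10453 s = 2 h 54 min 13 s.
Timecode: 02:54:13:00.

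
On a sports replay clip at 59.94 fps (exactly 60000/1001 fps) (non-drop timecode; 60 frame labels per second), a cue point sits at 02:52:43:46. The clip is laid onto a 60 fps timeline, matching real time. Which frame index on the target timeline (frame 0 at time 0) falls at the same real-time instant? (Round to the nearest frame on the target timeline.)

frame 622448

Source frame index: (2×3600 + 52×60 + 43) × 60 + 46 = 621826.
Real time: 621826 / (60000/1001) = 311223913/30000 s.
Target frame: (311223913/30000) × (60) = 311223913/500 ≈ 622447.826 → 622448.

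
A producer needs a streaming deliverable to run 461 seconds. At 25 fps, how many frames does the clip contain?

Frames = 461 × 25 = 11525.

11525 frames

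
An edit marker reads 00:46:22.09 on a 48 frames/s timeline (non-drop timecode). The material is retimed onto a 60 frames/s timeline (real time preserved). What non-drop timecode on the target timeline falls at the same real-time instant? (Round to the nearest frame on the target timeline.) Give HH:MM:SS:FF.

00:46:22:11

Source frame index: (0×3600 + 46×60 + 22) × 48 + 9 = 133545.
Real time: 133545 / (48) = 44515/16 s.
Target frame: (44515/16) × (60) = 667725/4 ≈ 166931.250 → 166931.
At 60 labels/s: frame 166931 → 00:46:22:11.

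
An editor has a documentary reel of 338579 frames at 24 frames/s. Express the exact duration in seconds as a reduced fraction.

Running time = 338579 ÷ (24) = 338579 × 1/24 = 338579/24 s.

338579/24 seconds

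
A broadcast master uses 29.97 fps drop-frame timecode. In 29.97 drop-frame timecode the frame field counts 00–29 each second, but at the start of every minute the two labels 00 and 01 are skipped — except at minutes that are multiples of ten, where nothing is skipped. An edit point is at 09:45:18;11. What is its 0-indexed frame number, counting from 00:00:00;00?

1052497

As if non-drop at 30 labels/s: (9 × 3600 + 45 × 60 + 18) × 30 + 11 = 1053551.
Minute boundaries passed: 585; those not divisible by 10: 585 − 58 = 527; dropped labels = 2 × 527 = 1054.
Actual frame index = 1053551 − 1054 = 1052497.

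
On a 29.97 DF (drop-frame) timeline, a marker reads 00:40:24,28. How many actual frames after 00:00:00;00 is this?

72676

Complete 10-minute blocks: 4, each 17982 frames → 71928.
Remaining 0 whole minutes in the current block: 0 frames.
Within the current minute: 24 × 30 + 28 = 748. Total = 71928 + 0 + 748 = 72676.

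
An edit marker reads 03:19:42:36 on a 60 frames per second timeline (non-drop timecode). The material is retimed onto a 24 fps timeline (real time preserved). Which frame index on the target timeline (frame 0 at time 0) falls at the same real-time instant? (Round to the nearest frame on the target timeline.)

Source frame index: (3×3600 + 19×60 + 42) × 60 + 36 = 718956.
Real time: 718956 / (60) = 59913/5 s.
Target frame: (59913/5) × (24) = 1437912/5 ≈ 287582.400 → 287582.

frame 287582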